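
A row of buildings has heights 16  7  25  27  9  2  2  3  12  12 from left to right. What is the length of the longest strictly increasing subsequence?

3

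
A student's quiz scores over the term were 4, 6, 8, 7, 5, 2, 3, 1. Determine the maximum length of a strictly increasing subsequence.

Let dp[i] be the length of the longest such subsequence ending at index i:
i:     1 2 3 4 5 6 7 8
a[i]:  4 6 8 7 5 2 3 1
dp:    1 2 3 3 2 1 2 1
Maximum dp value is 3.

3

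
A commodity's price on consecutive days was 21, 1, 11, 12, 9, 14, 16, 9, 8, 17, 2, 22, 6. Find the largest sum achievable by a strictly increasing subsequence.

93

Let S[i] be the best sum of a strictly increasing subsequence ending at i:
i:      1  2  3  4  5  6  7  8  9 10 11 12 13
a[i]:  21  1 11 12  9 14 16  9  8 17  2 22  6
S:     21  1 12 24 10 38 54 10  9 71  3 93  9
Maximum is 93 (e.g. 1 + 11 + 12 + 14 + 16 + 17 + 22).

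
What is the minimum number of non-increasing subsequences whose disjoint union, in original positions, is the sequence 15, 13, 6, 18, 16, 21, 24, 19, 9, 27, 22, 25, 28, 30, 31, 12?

The minimum number of non-increasing subsequences covering a sequence equals the length of its longest strictly increasing subsequence.
LIS length is 8 (e.g. 15, 18, 21, 24, 27, 28, 30, 31), so 8 piles are needed.

8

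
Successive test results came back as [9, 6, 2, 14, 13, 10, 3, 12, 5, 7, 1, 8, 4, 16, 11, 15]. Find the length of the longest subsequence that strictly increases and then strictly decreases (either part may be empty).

inc[i] = longest strictly increasing subsequence ending at i; dec[i] = longest strictly decreasing subsequence starting at i:
i:      1  2  3  4  5  6  7  8  9 10 11 12 13 14 15 16
a[i]:   9  6  2 14 13 10  3 12  5  7  1  8  4 16 11 15
inc:    1  1  1  2  2  2  2  3  3  4  1  5  3  6  6  7
dec:    4  3  2  5  4  3  2  3  2  2  1  2  1  2  1  1
Best peak at i=14 (value 16): inc=6, dec=2, length 6+2−1 = 7.

7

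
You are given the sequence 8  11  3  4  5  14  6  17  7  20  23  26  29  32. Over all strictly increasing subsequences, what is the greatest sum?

180

Let S[i] be the best sum of a strictly increasing subsequence ending at i:
i:       1   2   3   4   5   6   7   8   9  10  11  12  13  14
a[i]:    8  11   3   4   5  14   6  17   7  20  23  26  29  32
S:       8  19   3   7  12  33  18  50  25  70  93 119 148 180
Maximum is 180 (e.g. 8 + 11 + 14 + 17 + 20 + 23 + 26 + 29 + 32).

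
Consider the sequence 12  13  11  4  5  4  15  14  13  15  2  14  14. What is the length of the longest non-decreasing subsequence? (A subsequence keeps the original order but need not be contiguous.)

Track the smallest tail for each achievable length (allowing ties):
12 → extends → [12]
13 → extends → [12, 13]
11 → replaces 12 → [11, 13]
4 → replaces 11 → [4, 13]
5 → replaces 13 → [4, 5]
4 → replaces 5 → [4, 4]
15 → extends → [4, 4, 15]
14 → replaces 15 → [4, 4, 14]
13 → replaces 14 → [4, 4, 13]
15 → extends → [4, 4, 13, 15]
2 → replaces 4 → [2, 4, 13, 15]
14 → replaces 15 → [2, 4, 13, 14]
14 → extends → [2, 4, 13, 14, 14]
Five tails, so the longest non-decreasing subsequence has length 5 (e.g. 12, 13, 14, 14, 14).

5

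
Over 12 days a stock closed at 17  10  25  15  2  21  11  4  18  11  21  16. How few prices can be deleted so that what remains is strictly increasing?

Fewest deletions = n − (longest strictly increasing subsequence).
i:      1  2  3  4  5  6  7  8  9 10 11 12
a[i]:  17 10 25 15  2 21 11  4 18 11 21 16
dp:     1  1  2  2  1  3  2  2  3  3  4  4
max dp = 4, so deletions = 12 − 4 = 8.

8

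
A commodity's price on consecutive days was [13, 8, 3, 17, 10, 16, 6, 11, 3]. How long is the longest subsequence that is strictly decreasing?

4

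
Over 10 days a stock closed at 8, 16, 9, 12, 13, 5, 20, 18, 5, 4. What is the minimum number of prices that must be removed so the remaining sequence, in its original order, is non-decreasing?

Fewest deletions = n − (longest non-decreasing subsequence).
i:      1  2  3  4  5  6  7  8  9 10
a[i]:   8 16  9 12 13  5 20 18  5  4
dp:     1  2  2  3  4  1  5  5  2  1
max dp = 5, so deletions = 10 − 5 = 5.

5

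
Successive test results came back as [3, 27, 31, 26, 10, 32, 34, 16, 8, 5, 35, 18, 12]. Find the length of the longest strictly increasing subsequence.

6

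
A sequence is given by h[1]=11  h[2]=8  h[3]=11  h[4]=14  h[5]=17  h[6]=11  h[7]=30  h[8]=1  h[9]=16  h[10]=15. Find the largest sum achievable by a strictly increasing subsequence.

80

Let S[i] be the best sum of a strictly increasing subsequence ending at i:
i:      1  2  3  4  5  6  7  8  9 10
h[i]:  11  8 11 14 17 11 30  1 16 15
S:     11  8 19 33 50 19 80  1 49 48
Maximum is 80 (e.g. 8 + 11 + 14 + 17 + 30).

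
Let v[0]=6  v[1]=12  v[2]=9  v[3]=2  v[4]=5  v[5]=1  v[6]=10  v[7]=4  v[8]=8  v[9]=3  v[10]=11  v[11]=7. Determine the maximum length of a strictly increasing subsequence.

4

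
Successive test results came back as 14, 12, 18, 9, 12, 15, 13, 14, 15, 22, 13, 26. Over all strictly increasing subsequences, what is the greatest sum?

111

Let S[i] be the best sum of a strictly increasing subsequence ending at i:
i:       1   2   3   4   5   6   7   8   9  10  11  12
a[i]:   14  12  18   9  12  15  13  14  15  22  13  26
S:      14  12  32   9  21  36  34  48  63  85  34 111
Maximum is 111 (e.g. 9 + 12 + 13 + 14 + 15 + 22 + 26).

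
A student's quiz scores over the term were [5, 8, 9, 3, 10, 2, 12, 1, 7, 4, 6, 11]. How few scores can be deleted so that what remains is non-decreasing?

Fewest deletions = n − (longest non-decreasing subsequence).
i:      1  2  3  4  5  6  7  8  9 10 11 12
a[i]:   5  8  9  3 10  2 12  1  7  4  6 11
dp:     1  2  3  1  4  1  5  1  2  2  3  5
max dp = 5, so deletions = 12 − 5 = 7.

7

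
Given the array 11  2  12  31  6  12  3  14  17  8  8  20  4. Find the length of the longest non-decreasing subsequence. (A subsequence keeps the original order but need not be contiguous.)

Track the smallest tail for each achievable length (allowing ties):
11 → extends → [11]
2 → replaces 11 → [2]
12 → extends → [2, 12]
31 → extends → [2, 12, 31]
6 → replaces 12 → [2, 6, 31]
12 → replaces 31 → [2, 6, 12]
3 → replaces 6 → [2, 3, 12]
14 → extends → [2, 3, 12, 14]
17 → extends → [2, 3, 12, 14, 17]
8 → replaces 12 → [2, 3, 8, 14, 17]
8 → replaces 14 → [2, 3, 8, 8, 17]
20 → extends → [2, 3, 8, 8, 17, 20]
4 → replaces 8 → [2, 3, 4, 8, 17, 20]
Six tails, so the longest non-decreasing subsequence has length 6 (e.g. 11, 12, 12, 14, 17, 20).

6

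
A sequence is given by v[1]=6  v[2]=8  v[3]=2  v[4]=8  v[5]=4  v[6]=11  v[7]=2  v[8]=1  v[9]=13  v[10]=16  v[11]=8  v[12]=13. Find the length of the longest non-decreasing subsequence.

Let dp[i] be the length of the longest such subsequence ending at index i:
i:      1  2  3  4  5  6  7  8  9 10 11 12
v[i]:   6  8  2  8  4 11  2  1 13 16  8 13
dp:     1  2  1  3  2  4  2  1  5  6  4  6
Maximum dp value is 6.

6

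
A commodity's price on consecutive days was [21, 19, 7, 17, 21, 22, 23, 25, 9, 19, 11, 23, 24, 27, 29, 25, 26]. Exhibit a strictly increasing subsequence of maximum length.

Patience tails give the LIS length; then backtrack through the dp parents:
21 → extends → [21]
19 → replaces 21 → [19]
7 → replaces 19 → [7]
17 → extends → [7, 17]
21 → extends → [7, 17, 21]
22 → extends → [7, 17, 21, 22]
23 → extends → [7, 17, 21, 22, 23]
25 → extends → [7, 17, 21, 22, 23, 25]
9 → replaces 17 → [7, 9, 21, 22, 23, 25]
19 → replaces 21 → [7, 9, 19, 22, 23, 25]
11 → replaces 19 → [7, 9, 11, 22, 23, 25]
23 → already a tail → [7, 9, 11, 22, 23, 25]
24 → replaces 25 → [7, 9, 11, 22, 23, 24]
27 → extends → [7, 9, 11, 22, 23, 24, 27]
29 → extends → [7, 9, 11, 22, 23, 24, 27, 29]
25 → replaces 27 → [7, 9, 11, 22, 23, 24, 25, 29]
26 → replaces 29 → [7, 9, 11, 22, 23, 24, 25, 26]
Length 8; one witness is 7, 17, 21, 22, 23, 25, 27, 29.

7, 17, 21, 22, 23, 25, 27, 29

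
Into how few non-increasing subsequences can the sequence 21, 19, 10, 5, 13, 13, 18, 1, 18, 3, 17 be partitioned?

3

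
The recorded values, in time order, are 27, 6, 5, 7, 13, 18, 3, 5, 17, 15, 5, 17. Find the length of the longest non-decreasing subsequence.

5

Track the smallest tail for each achievable length (allowing ties):
27 → extends → [27]
6 → replaces 27 → [6]
5 → replaces 6 → [5]
7 → extends → [5, 7]
13 → extends → [5, 7, 13]
18 → extends → [5, 7, 13, 18]
3 → replaces 5 → [3, 7, 13, 18]
5 → replaces 7 → [3, 5, 13, 18]
17 → replaces 18 → [3, 5, 13, 17]
15 → replaces 17 → [3, 5, 13, 15]
5 → replaces 13 → [3, 5, 5, 15]
17 → extends → [3, 5, 5, 15, 17]
Five tails, so the longest non-decreasing subsequence has length 5 (e.g. 6, 7, 13, 17, 17).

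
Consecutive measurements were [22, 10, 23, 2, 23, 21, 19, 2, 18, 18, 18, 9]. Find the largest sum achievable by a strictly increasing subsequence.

45

Let S[i] be the best sum of a strictly increasing subsequence ending at i:
i:      1  2  3  4  5  6  7  8  9 10 11 12
a[i]:  22 10 23  2 23 21 19  2 18 18 18  9
S:     22 10 45  2 45 31 29  2 28 28 28 11
Maximum is 45 (e.g. 22 + 23).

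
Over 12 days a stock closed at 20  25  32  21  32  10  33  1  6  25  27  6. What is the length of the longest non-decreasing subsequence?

Track the smallest tail for each achievable length (allowing ties):
20 → extends → [20]
25 → extends → [20, 25]
32 → extends → [20, 25, 32]
21 → replaces 25 → [20, 21, 32]
32 → extends → [20, 21, 32, 32]
10 → replaces 20 → [10, 21, 32, 32]
33 → extends → [10, 21, 32, 32, 33]
1 → replaces 10 → [1, 21, 32, 32, 33]
6 → replaces 21 → [1, 6, 32, 32, 33]
25 → replaces 32 → [1, 6, 25, 32, 33]
27 → replaces 32 → [1, 6, 25, 27, 33]
6 → replaces 25 → [1, 6, 6, 27, 33]
Five tails, so the longest non-decreasing subsequence has length 5 (e.g. 20, 25, 32, 32, 33).

5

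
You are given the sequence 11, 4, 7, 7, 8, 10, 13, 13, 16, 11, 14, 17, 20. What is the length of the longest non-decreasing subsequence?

Track the smallest tail for each achievable length (allowing ties):
11 → extends → [11]
4 → replaces 11 → [4]
7 → extends → [4, 7]
7 → extends → [4, 7, 7]
8 → extends → [4, 7, 7, 8]
10 → extends → [4, 7, 7, 8, 10]
13 → extends → [4, 7, 7, 8, 10, 13]
13 → extends → [4, 7, 7, 8, 10, 13, 13]
16 → extends → [4, 7, 7, 8, 10, 13, 13, 16]
11 → replaces 13 → [4, 7, 7, 8, 10, 11, 13, 16]
14 → replaces 16 → [4, 7, 7, 8, 10, 11, 13, 14]
17 → extends → [4, 7, 7, 8, 10, 11, 13, 14, 17]
20 → extends → [4, 7, 7, 8, 10, 11, 13, 14, 17, 20]
Ten tails, so the longest non-decreasing subsequence has length 10 (e.g. 4, 7, 7, 8, 10, 13, 13, 16, 17, 20).

10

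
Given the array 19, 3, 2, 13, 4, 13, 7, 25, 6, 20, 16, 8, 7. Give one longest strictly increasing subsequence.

Patience tails give the LIS length; then backtrack through the dp parents:
19 → extends → [19]
3 → replaces 19 → [3]
2 → replaces 3 → [2]
13 → extends → [2, 13]
4 → replaces 13 → [2, 4]
13 → extends → [2, 4, 13]
7 → replaces 13 → [2, 4, 7]
25 → extends → [2, 4, 7, 25]
6 → replaces 7 → [2, 4, 6, 25]
20 → replaces 25 → [2, 4, 6, 20]
16 → replaces 20 → [2, 4, 6, 16]
8 → replaces 16 → [2, 4, 6, 8]
7 → replaces 8 → [2, 4, 6, 7]
Length 4; one witness is 3, 4, 13, 25.

3, 4, 13, 25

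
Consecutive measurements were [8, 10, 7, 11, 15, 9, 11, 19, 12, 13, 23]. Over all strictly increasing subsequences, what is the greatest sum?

Let S[i] be the best sum of a strictly increasing subsequence ending at i:
i:      1  2  3  4  5  6  7  8  9 10 11
a[i]:   8 10  7 11 15  9 11 19 12 13 23
S:      8 18  7 29 44 17 29 63 41 54 86
Maximum is 86 (e.g. 8 + 10 + 11 + 15 + 19 + 23).

86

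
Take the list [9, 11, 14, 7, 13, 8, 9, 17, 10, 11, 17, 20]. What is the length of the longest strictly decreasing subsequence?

Let dp[i] be the longest strictly decreasing subsequence ending at i:
i:      1  2  3  4  5  6  7  8  9 10 11 12
a[i]:   9 11 14  7 13  8  9 17 10 11 17 20
dp:     1  1  1  2  2  3  3  1  3  3  1  1
Maximum is 3.

3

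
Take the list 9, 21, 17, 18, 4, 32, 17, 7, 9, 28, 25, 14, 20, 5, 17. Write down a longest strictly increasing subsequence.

Patience tails give the LIS length; then backtrack through the dp parents:
9 → extends → [9]
21 → extends → [9, 21]
17 → replaces 21 → [9, 17]
18 → extends → [9, 17, 18]
4 → replaces 9 → [4, 17, 18]
32 → extends → [4, 17, 18, 32]
17 → already a tail → [4, 17, 18, 32]
7 → replaces 17 → [4, 7, 18, 32]
9 → replaces 18 → [4, 7, 9, 32]
28 → replaces 32 → [4, 7, 9, 28]
25 → replaces 28 → [4, 7, 9, 25]
14 → replaces 25 → [4, 7, 9, 14]
20 → extends → [4, 7, 9, 14, 20]
5 → replaces 7 → [4, 5, 9, 14, 20]
17 → replaces 20 → [4, 5, 9, 14, 17]
Length 5; one witness is 4, 7, 9, 14, 20.

4, 7, 9, 14, 20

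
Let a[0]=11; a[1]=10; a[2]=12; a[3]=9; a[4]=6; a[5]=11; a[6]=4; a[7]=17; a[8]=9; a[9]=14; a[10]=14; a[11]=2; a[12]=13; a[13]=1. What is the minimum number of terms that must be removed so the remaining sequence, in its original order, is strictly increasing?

Fewest deletions = n − (longest strictly increasing subsequence).
i:      0  1  2  3  4  5  6  7  8  9 10 11 12 13
a[i]:  11 10 12  9  6 11  4 17  9 14 14  2 13  1
dp:     1  1  2  1  1  2  1  3  2  3  3  1  3  1
max dp = 3, so deletions = 14 − 3 = 11.

11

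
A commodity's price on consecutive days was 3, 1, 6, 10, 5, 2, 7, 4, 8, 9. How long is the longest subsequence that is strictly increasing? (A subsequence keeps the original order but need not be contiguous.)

5

Track the smallest tail for each achievable length (strict):
3 → extends → [3]
1 → replaces 3 → [1]
6 → extends → [1, 6]
10 → extends → [1, 6, 10]
5 → replaces 6 → [1, 5, 10]
2 → replaces 5 → [1, 2, 10]
7 → replaces 10 → [1, 2, 7]
4 → replaces 7 → [1, 2, 4]
8 → extends → [1, 2, 4, 8]
9 → extends → [1, 2, 4, 8, 9]
Five tails, so the longest strictly increasing subsequence has length 5 (e.g. 3, 6, 7, 8, 9).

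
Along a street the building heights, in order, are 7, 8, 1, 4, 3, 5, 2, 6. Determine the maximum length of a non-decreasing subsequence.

Track the smallest tail for each achievable length (allowing ties):
7 → extends → [7]
8 → extends → [7, 8]
1 → replaces 7 → [1, 8]
4 → replaces 8 → [1, 4]
3 → replaces 4 → [1, 3]
5 → extends → [1, 3, 5]
2 → replaces 3 → [1, 2, 5]
6 → extends → [1, 2, 5, 6]
Four tails, so the longest non-decreasing subsequence has length 4 (e.g. 1, 4, 5, 6).

4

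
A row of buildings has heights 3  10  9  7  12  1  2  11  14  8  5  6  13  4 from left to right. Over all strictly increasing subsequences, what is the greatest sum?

39

Let S[i] be the best sum of a strictly increasing subsequence ending at i:
i:      1  2  3  4  5  6  7  8  9 10 11 12 13 14
a[i]:   3 10  9  7 12  1  2 11 14  8  5  6 13  4
S:      3 13 12 10 25  1  3 24 39 18  8 14 38  7
Maximum is 39 (e.g. 3 + 10 + 12 + 14).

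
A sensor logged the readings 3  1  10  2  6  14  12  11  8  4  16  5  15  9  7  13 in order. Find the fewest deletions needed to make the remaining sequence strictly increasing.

Fewest deletions = n − (longest strictly increasing subsequence).
i:      1  2  3  4  5  6  7  8  9 10 11 12 13 14 15 16
a[i]:   3  1 10  2  6 14 12 11  8  4 16  5 15  9  7 13
dp:     1  1  2  2  3  4  4  4  4  3  5  4  5  5  5  6
max dp = 6, so deletions = 16 − 6 = 10.

10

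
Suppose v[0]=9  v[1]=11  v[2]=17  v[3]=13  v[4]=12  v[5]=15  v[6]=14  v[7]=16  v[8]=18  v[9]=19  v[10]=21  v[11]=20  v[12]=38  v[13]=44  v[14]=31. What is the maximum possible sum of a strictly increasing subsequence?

204

Let S[i] be the best sum of a strictly increasing subsequence ending at i:
i:       0   1   2   3   4   5   6   7   8   9  10  11  12  13  14
v[i]:    9  11  17  13  12  15  14  16  18  19  21  20  38  44  31
S:       9  20  37  33  32  48  47  64  82 101 122 121 160 204 153
Maximum is 204 (e.g. 9 + 11 + 13 + 15 + 16 + 18 + 19 + 21 + 38 + 44).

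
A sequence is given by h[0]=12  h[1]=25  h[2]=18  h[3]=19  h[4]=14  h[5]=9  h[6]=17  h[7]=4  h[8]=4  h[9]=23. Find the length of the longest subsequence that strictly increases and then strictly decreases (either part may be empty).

6

inc[i] = longest strictly increasing subsequence ending at i; dec[i] = longest strictly decreasing subsequence starting at i:
i:      0  1  2  3  4  5  6  7  8  9
h[i]:  12 25 18 19 14  9 17  4  4 23
inc:    1  2  2  3  2  1  3  1  1  4
dec:    3  5  4  4  3  2  2  1  1  1
Best peak at i=1 (value 25): inc=2, dec=5, length 2+5−1 = 6.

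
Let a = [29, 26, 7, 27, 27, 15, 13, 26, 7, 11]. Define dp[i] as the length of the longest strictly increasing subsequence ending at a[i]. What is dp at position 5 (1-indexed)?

dp[i] = 1 + max{dp[j] : j<i, a[j]<a[i]} (or 1 if no such j):
i:      1  2  3  4  5  6  7  8  9 10
a[i]:  29 26  7 27 27 15 13 26  7 11
dp:     1  1  1  2  2  2  2  3  1  2
At index 5 the value is 2.

2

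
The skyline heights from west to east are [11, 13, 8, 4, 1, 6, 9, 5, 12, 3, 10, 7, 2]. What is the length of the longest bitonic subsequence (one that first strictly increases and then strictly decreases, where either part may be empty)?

7

inc[i] = longest strictly increasing subsequence ending at i; dec[i] = longest strictly decreasing subsequence starting at i:
i:      1  2  3  4  5  6  7  8  9 10 11 12 13
a[i]:  11 13  8  4  1  6  9  5 12  3 10  7  2
inc:    1  2  1  1  1  2  3  2  4  2  4  3  2
dec:    6  6  5  3  1  4  4  3  4  2  3  2  1
Best peak at i=2 (value 13): inc=2, dec=6, length 2+6−1 = 7.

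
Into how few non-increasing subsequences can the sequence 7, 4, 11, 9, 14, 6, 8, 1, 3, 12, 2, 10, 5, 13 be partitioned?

5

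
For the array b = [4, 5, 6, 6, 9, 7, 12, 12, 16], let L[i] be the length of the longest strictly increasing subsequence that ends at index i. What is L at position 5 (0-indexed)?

dp[i] = 1 + max{dp[j] : j<i, b[j]<b[i]} (or 1 if no such j):
i:      0  1  2  3  4  5  6  7  8
b[i]:   4  5  6  6  9  7 12 12 16
dp:     1  2  3  3  4  4  5  5  6
At index 5 the value is 4.

4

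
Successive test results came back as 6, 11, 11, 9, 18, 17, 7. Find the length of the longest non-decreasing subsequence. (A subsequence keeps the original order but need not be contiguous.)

4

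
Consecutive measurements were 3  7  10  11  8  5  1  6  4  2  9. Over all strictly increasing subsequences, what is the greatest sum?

Let S[i] be the best sum of a strictly increasing subsequence ending at i:
i:      1  2  3  4  5  6  7  8  9 10 11
a[i]:   3  7 10 11  8  5  1  6  4  2  9
S:      3 10 20 31 18  8  1 14  7  3 27
Maximum is 31 (e.g. 3 + 7 + 10 + 11).

31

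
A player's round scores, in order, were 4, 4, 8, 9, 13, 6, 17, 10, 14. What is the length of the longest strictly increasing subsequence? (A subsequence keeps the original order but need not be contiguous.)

5

Let dp[i] be the length of the longest such subsequence ending at index i:
i:      1  2  3  4  5  6  7  8  9
a[i]:   4  4  8  9 13  6 17 10 14
dp:     1  1  2  3  4  2  5  4  5
Maximum dp value is 5.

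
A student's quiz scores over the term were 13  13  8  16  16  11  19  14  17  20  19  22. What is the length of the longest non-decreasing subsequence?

Track the smallest tail for each achievable length (allowing ties):
13 → extends → [13]
13 → extends → [13, 13]
8 → replaces 13 → [8, 13]
16 → extends → [8, 13, 16]
16 → extends → [8, 13, 16, 16]
11 → replaces 13 → [8, 11, 16, 16]
19 → extends → [8, 11, 16, 16, 19]
14 → replaces 16 → [8, 11, 14, 16, 19]
17 → replaces 19 → [8, 11, 14, 16, 17]
20 → extends → [8, 11, 14, 16, 17, 20]
19 → replaces 20 → [8, 11, 14, 16, 17, 19]
22 → extends → [8, 11, 14, 16, 17, 19, 22]
Seven tails, so the longest non-decreasing subsequence has length 7 (e.g. 13, 13, 16, 16, 19, 20, 22).

7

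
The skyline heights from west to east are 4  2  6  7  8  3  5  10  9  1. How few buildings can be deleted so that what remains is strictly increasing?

5

Fewest deletions = n − (longest strictly increasing subsequence).
Patience tails:
4 → extends → [4]
2 → replaces 4 → [2]
6 → extends → [2, 6]
7 → extends → [2, 6, 7]
8 → extends → [2, 6, 7, 8]
3 → replaces 6 → [2, 3, 7, 8]
5 → replaces 7 → [2, 3, 5, 8]
10 → extends → [2, 3, 5, 8, 10]
9 → replaces 10 → [2, 3, 5, 8, 9]
1 → replaces 2 → [1, 3, 5, 8, 9]
Longest strictly increasing subsequence has length 5, so deletions = 10 − 5 = 5.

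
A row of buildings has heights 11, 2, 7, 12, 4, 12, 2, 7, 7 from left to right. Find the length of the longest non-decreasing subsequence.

Let dp[i] be the length of the longest such subsequence ending at index i:
i:      1  2  3  4  5  6  7  8  9
a[i]:  11  2  7 12  4 12  2  7  7
dp:     1  1  2  3  2  4  2  3  4
Maximum dp value is 4.

4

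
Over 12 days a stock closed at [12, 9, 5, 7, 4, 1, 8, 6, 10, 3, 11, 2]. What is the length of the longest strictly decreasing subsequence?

6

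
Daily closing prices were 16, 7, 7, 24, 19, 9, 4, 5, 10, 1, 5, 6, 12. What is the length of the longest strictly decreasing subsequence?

5

Negate each value so 'decreasing' becomes 'increasing', then run patience tails on the negated sequence:
-16 → extends → [-16]
-7 → extends → [-16, -7]
-7 → already a tail → [-16, -7]
-24 → replaces -16 → [-24, -7]
-19 → replaces -7 → [-24, -19]
-9 → extends → [-24, -19, -9]
-4 → extends → [-24, -19, -9, -4]
-5 → replaces -4 → [-24, -19, -9, -5]
-10 → replaces -9 → [-24, -19, -10, -5]
-1 → extends → [-24, -19, -10, -5, -1]
-5 → already a tail → [-24, -19, -10, -5, -1]
-6 → replaces -5 → [-24, -19, -10, -6, -1]
-12 → replaces -10 → [-24, -19, -12, -6, -1]
Five tails, so the longest strictly decreasing subsequence of the original has length 5.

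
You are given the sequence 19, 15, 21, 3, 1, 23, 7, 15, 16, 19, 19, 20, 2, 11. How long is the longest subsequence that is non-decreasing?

Track the smallest tail for each achievable length (allowing ties):
19 → extends → [19]
15 → replaces 19 → [15]
21 → extends → [15, 21]
3 → replaces 15 → [3, 21]
1 → replaces 3 → [1, 21]
23 → extends → [1, 21, 23]
7 → replaces 21 → [1, 7, 23]
15 → replaces 23 → [1, 7, 15]
16 → extends → [1, 7, 15, 16]
19 → extends → [1, 7, 15, 16, 19]
19 → extends → [1, 7, 15, 16, 19, 19]
20 → extends → [1, 7, 15, 16, 19, 19, 20]
2 → replaces 7 → [1, 2, 15, 16, 19, 19, 20]
11 → replaces 15 → [1, 2, 11, 16, 19, 19, 20]
Seven tails, so the longest non-decreasing subsequence has length 7 (e.g. 3, 7, 15, 16, 19, 19, 20).

7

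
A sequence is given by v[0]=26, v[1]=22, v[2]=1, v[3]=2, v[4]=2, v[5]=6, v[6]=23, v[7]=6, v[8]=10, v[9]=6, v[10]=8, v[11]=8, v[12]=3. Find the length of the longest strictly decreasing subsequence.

5

Let dp[i] be the longest strictly decreasing subsequence ending at i:
i:      0  1  2  3  4  5  6  7  8  9 10 11 12
v[i]:  26 22  1  2  2  6 23  6 10  6  8  8  3
dp:     1  2  3  3  3  3  2  3  3  4  4  4  5
Maximum is 5.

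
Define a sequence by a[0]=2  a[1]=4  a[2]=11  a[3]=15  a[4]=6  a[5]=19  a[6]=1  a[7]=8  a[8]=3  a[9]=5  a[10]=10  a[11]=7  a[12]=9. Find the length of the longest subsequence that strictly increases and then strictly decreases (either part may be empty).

7

inc[i] = longest strictly increasing subsequence ending at i; dec[i] = longest strictly decreasing subsequence starting at i:
i:      0  1  2  3  4  5  6  7  8  9 10 11 12
a[i]:   2  4 11 15  6 19  1  8  3  5 10  7  9
inc:    1  2  3  4  3  5  1  4  2  3  5  4  5
dec:    2  2  3  3  2  3  1  2  1  1  2  1  1
Best peak at i=5 (value 19): inc=5, dec=3, length 5+3−1 = 7.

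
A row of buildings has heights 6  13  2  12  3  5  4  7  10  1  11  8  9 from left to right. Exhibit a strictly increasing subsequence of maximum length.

2, 3, 5, 7, 10, 11

Patience tails give the LIS length; then backtrack through the dp parents:
6 → extends → [6]
13 → extends → [6, 13]
2 → replaces 6 → [2, 13]
12 → replaces 13 → [2, 12]
3 → replaces 12 → [2, 3]
5 → extends → [2, 3, 5]
4 → replaces 5 → [2, 3, 4]
7 → extends → [2, 3, 4, 7]
10 → extends → [2, 3, 4, 7, 10]
1 → replaces 2 → [1, 3, 4, 7, 10]
11 → extends → [1, 3, 4, 7, 10, 11]
8 → replaces 10 → [1, 3, 4, 7, 8, 11]
9 → replaces 11 → [1, 3, 4, 7, 8, 9]
Length 6; one witness is 2, 3, 5, 7, 10, 11.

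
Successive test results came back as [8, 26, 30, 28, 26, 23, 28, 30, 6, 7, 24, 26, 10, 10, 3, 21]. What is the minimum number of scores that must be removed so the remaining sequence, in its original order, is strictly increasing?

Fewest deletions = n − (longest strictly increasing subsequence).
i:      1  2  3  4  5  6  7  8  9 10 11 12 13 14 15 16
a[i]:   8 26 30 28 26 23 28 30  6  7 24 26 10 10  3 21
dp:     1  2  3  3  2  2  3  4  1  2  3  4  3  3  1  4
max dp = 4, so deletions = 16 − 4 = 12.

12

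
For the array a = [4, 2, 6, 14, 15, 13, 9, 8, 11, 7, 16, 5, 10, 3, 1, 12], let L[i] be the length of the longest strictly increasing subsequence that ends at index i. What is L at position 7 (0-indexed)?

dp[i] = 1 + max{dp[j] : j<i, a[j]<a[i]} (or 1 if no such j):
i:      0  1  2  3  4  5  6  7  8  9 10 11 12 13 14 15
a[i]:   4  2  6 14 15 13  9  8 11  7 16  5 10  3  1 12
dp:     1  1  2  3  4  3  3  3  4  3  5  2  4  2  1  5
At index 7 the value is 3.

3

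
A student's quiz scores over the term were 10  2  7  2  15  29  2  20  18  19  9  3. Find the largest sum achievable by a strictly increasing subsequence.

Let S[i] be the best sum of a strictly increasing subsequence ending at i:
i:      1  2  3  4  5  6  7  8  9 10 11 12
a[i]:  10  2  7  2 15 29  2 20 18 19  9  3
S:     10  2  9  2 25 54  2 45 43 62 18  5
Maximum is 62 (e.g. 10 + 15 + 18 + 19).

62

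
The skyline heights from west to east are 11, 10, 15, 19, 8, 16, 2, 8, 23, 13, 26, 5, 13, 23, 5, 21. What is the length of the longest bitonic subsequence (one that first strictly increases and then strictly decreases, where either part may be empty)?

7

inc[i] = longest strictly increasing subsequence ending at i; dec[i] = longest strictly decreasing subsequence starting at i:
i:      1  2  3  4  5  6  7  8  9 10 11 12 13 14 15 16
a[i]:  11 10 15 19  8 16  2  8 23 13 26  5 13 23  5 21
inc:    1  1  2  3  1  3  1  2  4  3  5  2  3  4  2  4
dec:    4  3  3  4  2  3  1  2  3  2  3  1  2  2  1  1
Best peak at i=11 (value 26): inc=5, dec=3, length 5+3−1 = 7.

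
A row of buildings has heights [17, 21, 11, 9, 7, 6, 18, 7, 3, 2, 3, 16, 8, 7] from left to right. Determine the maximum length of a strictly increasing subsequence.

Let dp[i] be the length of the longest such subsequence ending at index i:
i:      1  2  3  4  5  6  7  8  9 10 11 12 13 14
a[i]:  17 21 11  9  7  6 18  7  3  2  3 16  8  7
dp:     1  2  1  1  1  1  2  2  1  1  2  3  3  3
Maximum dp value is 3.

3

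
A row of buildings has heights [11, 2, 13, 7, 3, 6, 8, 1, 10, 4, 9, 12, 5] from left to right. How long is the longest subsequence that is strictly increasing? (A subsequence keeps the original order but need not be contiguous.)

6

Track the smallest tail for each achievable length (strict):
11 → extends → [11]
2 → replaces 11 → [2]
13 → extends → [2, 13]
7 → replaces 13 → [2, 7]
3 → replaces 7 → [2, 3]
6 → extends → [2, 3, 6]
8 → extends → [2, 3, 6, 8]
1 → replaces 2 → [1, 3, 6, 8]
10 → extends → [1, 3, 6, 8, 10]
4 → replaces 6 → [1, 3, 4, 8, 10]
9 → replaces 10 → [1, 3, 4, 8, 9]
12 → extends → [1, 3, 4, 8, 9, 12]
5 → replaces 8 → [1, 3, 4, 5, 9, 12]
Six tails, so the longest strictly increasing subsequence has length 6 (e.g. 2, 3, 6, 8, 10, 12).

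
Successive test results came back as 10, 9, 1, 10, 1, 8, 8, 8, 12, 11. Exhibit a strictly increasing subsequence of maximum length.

Patience tails give the LIS length; then backtrack through the dp parents:
10 → extends → [10]
9 → replaces 10 → [9]
1 → replaces 9 → [1]
10 → extends → [1, 10]
1 → already a tail → [1, 10]
8 → replaces 10 → [1, 8]
8 → already a tail → [1, 8]
8 → already a tail → [1, 8]
12 → extends → [1, 8, 12]
11 → replaces 12 → [1, 8, 11]
Length 3; one witness is 9, 10, 12.

9, 10, 12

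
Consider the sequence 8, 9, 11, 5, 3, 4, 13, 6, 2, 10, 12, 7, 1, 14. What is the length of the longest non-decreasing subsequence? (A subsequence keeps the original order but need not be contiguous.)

Track the smallest tail for each achievable length (allowing ties):
8 → extends → [8]
9 → extends → [8, 9]
11 → extends → [8, 9, 11]
5 → replaces 8 → [5, 9, 11]
3 → replaces 5 → [3, 9, 11]
4 → replaces 9 → [3, 4, 11]
13 → extends → [3, 4, 11, 13]
6 → replaces 11 → [3, 4, 6, 13]
2 → replaces 3 → [2, 4, 6, 13]
10 → replaces 13 → [2, 4, 6, 10]
12 → extends → [2, 4, 6, 10, 12]
7 → replaces 10 → [2, 4, 6, 7, 12]
1 → replaces 2 → [1, 4, 6, 7, 12]
14 → extends → [1, 4, 6, 7, 12, 14]
Six tails, so the longest non-decreasing subsequence has length 6 (e.g. 3, 4, 6, 10, 12, 14).

6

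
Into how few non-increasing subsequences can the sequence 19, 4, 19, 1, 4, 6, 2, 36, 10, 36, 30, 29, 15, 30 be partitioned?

6

The minimum number of non-increasing subsequences covering a sequence equals the length of its longest strictly increasing subsequence.
LIS length is 6 (e.g. 1, 4, 6, 10, 29, 30), so 6 piles are needed.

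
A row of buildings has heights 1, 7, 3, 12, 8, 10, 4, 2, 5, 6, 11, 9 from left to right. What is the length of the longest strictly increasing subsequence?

6

Let dp[i] be the length of the longest such subsequence ending at index i:
i:      1  2  3  4  5  6  7  8  9 10 11 12
a[i]:   1  7  3 12  8 10  4  2  5  6 11  9
dp:     1  2  2  3  3  4  3  2  4  5  6  6
Maximum dp value is 6.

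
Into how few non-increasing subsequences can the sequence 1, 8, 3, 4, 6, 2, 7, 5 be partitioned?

The minimum number of non-increasing subsequences covering a sequence equals the length of its longest strictly increasing subsequence.
LIS length is 5 (e.g. 1, 3, 4, 6, 7), so 5 piles are needed.

5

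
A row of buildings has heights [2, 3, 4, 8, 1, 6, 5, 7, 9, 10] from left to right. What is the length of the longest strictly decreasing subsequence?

3

Negate each value so 'decreasing' becomes 'increasing', then run patience tails on the negated sequence:
-2 → extends → [-2]
-3 → replaces -2 → [-3]
-4 → replaces -3 → [-4]
-8 → replaces -4 → [-8]
-1 → extends → [-8, -1]
-6 → replaces -1 → [-8, -6]
-5 → extends → [-8, -6, -5]
-7 → replaces -6 → [-8, -7, -5]
-9 → replaces -8 → [-9, -7, -5]
-10 → replaces -9 → [-10, -7, -5]
Three tails, so the longest strictly decreasing subsequence of the original has length 3.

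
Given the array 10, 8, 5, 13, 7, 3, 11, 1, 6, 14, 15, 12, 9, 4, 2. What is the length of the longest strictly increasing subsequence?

Let dp[i] be the length of the longest such subsequence ending at index i:
i:      1  2  3  4  5  6  7  8  9 10 11 12 13 14 15
a[i]:  10  8  5 13  7  3 11  1  6 14 15 12  9  4  2
dp:     1  1  1  2  2  1  3  1  2  4  5  4  3  2  2
Maximum dp value is 5.

5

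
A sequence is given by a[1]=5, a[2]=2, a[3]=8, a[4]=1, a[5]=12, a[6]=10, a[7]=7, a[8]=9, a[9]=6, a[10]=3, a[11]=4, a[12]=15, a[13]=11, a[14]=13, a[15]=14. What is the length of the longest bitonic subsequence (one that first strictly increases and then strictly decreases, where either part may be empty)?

inc[i] = longest strictly increasing subsequence ending at i; dec[i] = longest strictly decreasing subsequence starting at i:
i:      1  2  3  4  5  6  7  8  9 10 11 12 13 14 15
a[i]:   5  2  8  1 12 10  7  9  6  3  4 15 11 13 14
inc:    1  1  2  1  3  3  2  3  2  2  3  4  4  5  6
dec:    3  2  4  1  5  4  3  3  2  1  1  2  1  1  1
Best peak at i=5 (value 12): inc=3, dec=5, length 3+5−1 = 7.

7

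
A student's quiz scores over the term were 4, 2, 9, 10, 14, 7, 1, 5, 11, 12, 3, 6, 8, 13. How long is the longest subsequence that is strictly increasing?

6

Let dp[i] be the length of the longest such subsequence ending at index i:
i:      1  2  3  4  5  6  7  8  9 10 11 12 13 14
a[i]:   4  2  9 10 14  7  1  5 11 12  3  6  8 13
dp:     1  1  2  3  4  2  1  2  4  5  2  3  4  6
Maximum dp value is 6.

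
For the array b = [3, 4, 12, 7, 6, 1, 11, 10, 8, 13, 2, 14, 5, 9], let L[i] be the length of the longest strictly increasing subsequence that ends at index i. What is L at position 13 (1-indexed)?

3

dp[i] = 1 + max{dp[j] : j<i, b[j]<b[i]} (or 1 if no such j):
i:      1  2  3  4  5  6  7  8  9 10 11 12 13 14
b[i]:   3  4 12  7  6  1 11 10  8 13  2 14  5  9
dp:     1  2  3  3  3  1  4  4  4  5  2  6  3  5
At index 13 the value is 3.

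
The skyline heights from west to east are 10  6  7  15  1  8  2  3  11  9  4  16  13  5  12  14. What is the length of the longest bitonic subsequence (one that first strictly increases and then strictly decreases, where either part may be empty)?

7

inc[i] = longest strictly increasing subsequence ending at i; dec[i] = longest strictly decreasing subsequence starting at i:
i:      1  2  3  4  5  6  7  8  9 10 11 12 13 14 15 16
a[i]:  10  6  7 15  1  8  2  3 11  9  4 16 13  5 12 14
inc:    1  1  2  3  1  3  2  3  4  4  4  5  5  5  6  7
dec:    3  2  2  4  1  2  1  1  3  2  1  3  2  1  1  1
Best peak at i=12 (value 16): inc=5, dec=3, length 5+3−1 = 7.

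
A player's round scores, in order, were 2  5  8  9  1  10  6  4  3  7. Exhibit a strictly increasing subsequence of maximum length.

Patience tails give the LIS length; then backtrack through the dp parents:
2 → extends → [2]
5 → extends → [2, 5]
8 → extends → [2, 5, 8]
9 → extends → [2, 5, 8, 9]
1 → replaces 2 → [1, 5, 8, 9]
10 → extends → [1, 5, 8, 9, 10]
6 → replaces 8 → [1, 5, 6, 9, 10]
4 → replaces 5 → [1, 4, 6, 9, 10]
3 → replaces 4 → [1, 3, 6, 9, 10]
7 → replaces 9 → [1, 3, 6, 7, 10]
Length 5; one witness is 2, 5, 8, 9, 10.

2, 5, 8, 9, 10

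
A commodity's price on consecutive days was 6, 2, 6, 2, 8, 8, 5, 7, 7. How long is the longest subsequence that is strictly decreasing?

Negate each value so 'decreasing' becomes 'increasing', then run patience tails on the negated sequence:
-6 → extends → [-6]
-2 → extends → [-6, -2]
-6 → already a tail → [-6, -2]
-2 → already a tail → [-6, -2]
-8 → replaces -6 → [-8, -2]
-8 → already a tail → [-8, -2]
-5 → replaces -2 → [-8, -5]
-7 → replaces -5 → [-8, -7]
-7 → already a tail → [-8, -7]
Two tails, so the longest strictly decreasing subsequence of the original has length 2.

2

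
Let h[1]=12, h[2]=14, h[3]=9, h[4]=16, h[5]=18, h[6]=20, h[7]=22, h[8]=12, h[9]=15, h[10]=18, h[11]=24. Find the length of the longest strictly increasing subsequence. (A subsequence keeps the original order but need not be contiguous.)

Let dp[i] be the length of the longest such subsequence ending at index i:
i:      1  2  3  4  5  6  7  8  9 10 11
h[i]:  12 14  9 16 18 20 22 12 15 18 24
dp:     1  2  1  3  4  5  6  2  3  4  7
Maximum dp value is 7.

7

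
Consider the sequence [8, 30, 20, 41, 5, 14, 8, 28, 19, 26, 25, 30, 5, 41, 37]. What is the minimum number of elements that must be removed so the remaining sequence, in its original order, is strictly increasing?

Fewest deletions = n − (longest strictly increasing subsequence).
i:      1  2  3  4  5  6  7  8  9 10 11 12 13 14 15
a[i]:   8 30 20 41  5 14  8 28 19 26 25 30  5 41 37
dp:     1  2  2  3  1  2  2  3  3  4  4  5  1  6  6
max dp = 6, so deletions = 15 − 6 = 9.

9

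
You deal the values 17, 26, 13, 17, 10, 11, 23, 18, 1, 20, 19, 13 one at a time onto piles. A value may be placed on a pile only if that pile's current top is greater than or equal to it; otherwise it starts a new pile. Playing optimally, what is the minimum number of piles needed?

4

The minimum number of non-increasing subsequences covering a sequence equals the length of its longest strictly increasing subsequence.
LIS length is 4 (e.g. 13, 17, 18, 20), so 4 piles are needed.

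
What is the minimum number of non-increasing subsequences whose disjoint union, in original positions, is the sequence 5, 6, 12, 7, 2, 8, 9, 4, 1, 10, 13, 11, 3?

7

The minimum number of non-increasing subsequences covering a sequence equals the length of its longest strictly increasing subsequence.
LIS length is 7 (e.g. 5, 6, 7, 8, 9, 10, 13), so 7 piles are needed.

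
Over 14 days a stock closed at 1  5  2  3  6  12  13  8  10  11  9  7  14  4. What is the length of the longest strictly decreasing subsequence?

5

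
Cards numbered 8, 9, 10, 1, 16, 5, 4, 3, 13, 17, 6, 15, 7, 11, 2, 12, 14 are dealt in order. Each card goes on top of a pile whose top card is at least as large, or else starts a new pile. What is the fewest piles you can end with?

7

Place each on the leftmost legal pile:
8 → new pile 1 (tops now [8])
9 → new pile 2 (tops now [8, 9])
10 → new pile 3 (tops now [8, 9, 10])
1 → pile 1 (tops now [1, 9, 10])
16 → new pile 4 (tops now [1, 9, 10, 16])
5 → pile 2 (tops now [1, 5, 10, 16])
4 → pile 2 (tops now [1, 4, 10, 16])
3 → pile 2 (tops now [1, 3, 10, 16])
13 → pile 4 (tops now [1, 3, 10, 13])
17 → new pile 5 (tops now [1, 3, 10, 13, 17])
6 → pile 3 (tops now [1, 3, 6, 13, 17])
15 → pile 5 (tops now [1, 3, 6, 13, 15])
7 → pile 4 (tops now [1, 3, 6, 7, 15])
11 → pile 5 (tops now [1, 3, 6, 7, 11])
2 → pile 2 (tops now [1, 2, 6, 7, 11])
12 → new pile 6 (tops now [1, 2, 6, 7, 11, 12])
14 → new pile 7 (tops now [1, 2, 6, 7, 11, 12, 14])
Seven piles.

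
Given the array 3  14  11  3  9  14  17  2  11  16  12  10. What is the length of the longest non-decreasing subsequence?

5

Let dp[i] be the length of the longest such subsequence ending at index i:
i:      1  2  3  4  5  6  7  8  9 10 11 12
a[i]:   3 14 11  3  9 14 17  2 11 16 12 10
dp:     1  2  2  2  3  4  5  1  4  5  5  4
Maximum dp value is 5.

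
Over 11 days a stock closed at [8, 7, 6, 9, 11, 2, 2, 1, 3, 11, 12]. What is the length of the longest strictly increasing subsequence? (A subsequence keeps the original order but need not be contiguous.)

4

Track the smallest tail for each achievable length (strict):
8 → extends → [8]
7 → replaces 8 → [7]
6 → replaces 7 → [6]
9 → extends → [6, 9]
11 → extends → [6, 9, 11]
2 → replaces 6 → [2, 9, 11]
2 → already a tail → [2, 9, 11]
1 → replaces 2 → [1, 9, 11]
3 → replaces 9 → [1, 3, 11]
11 → already a tail → [1, 3, 11]
12 → extends → [1, 3, 11, 12]
Four tails, so the longest strictly increasing subsequence has length 4 (e.g. 8, 9, 11, 12).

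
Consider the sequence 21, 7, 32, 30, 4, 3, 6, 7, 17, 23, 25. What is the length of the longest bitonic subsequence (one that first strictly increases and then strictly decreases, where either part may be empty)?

inc[i] = longest strictly increasing subsequence ending at i; dec[i] = longest strictly decreasing subsequence starting at i:
i:      1  2  3  4  5  6  7  8  9 10 11
a[i]:  21  7 32 30  4  3  6  7 17 23 25
inc:    1  1  2  2  1  1  2  3  4  5  6
dec:    4  3  4  3  2  1  1  1  1  1  1
Best peak at i=11 (value 25): inc=6, dec=1, length 6+1−1 = 6.

6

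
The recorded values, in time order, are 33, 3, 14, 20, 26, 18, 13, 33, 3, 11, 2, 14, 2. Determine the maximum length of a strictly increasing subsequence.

5

Let dp[i] be the length of the longest such subsequence ending at index i:
i:      1  2  3  4  5  6  7  8  9 10 11 12 13
a[i]:  33  3 14 20 26 18 13 33  3 11  2 14  2
dp:     1  1  2  3  4  3  2  5  1  2  1  3  1
Maximum dp value is 5.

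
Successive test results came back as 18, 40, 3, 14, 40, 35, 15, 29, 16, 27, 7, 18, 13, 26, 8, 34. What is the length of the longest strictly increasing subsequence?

Track the smallest tail for each achievable length (strict):
18 → extends → [18]
40 → extends → [18, 40]
3 → replaces 18 → [3, 40]
14 → replaces 40 → [3, 14]
40 → extends → [3, 14, 40]
35 → replaces 40 → [3, 14, 35]
15 → replaces 35 → [3, 14, 15]
29 → extends → [3, 14, 15, 29]
16 → replaces 29 → [3, 14, 15, 16]
27 → extends → [3, 14, 15, 16, 27]
7 → replaces 14 → [3, 7, 15, 16, 27]
18 → replaces 27 → [3, 7, 15, 16, 18]
13 → replaces 15 → [3, 7, 13, 16, 18]
26 → extends → [3, 7, 13, 16, 18, 26]
8 → replaces 13 → [3, 7, 8, 16, 18, 26]
34 → extends → [3, 7, 8, 16, 18, 26, 34]
Seven tails, so the longest strictly increasing subsequence has length 7 (e.g. 3, 14, 15, 16, 18, 26, 34).

7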